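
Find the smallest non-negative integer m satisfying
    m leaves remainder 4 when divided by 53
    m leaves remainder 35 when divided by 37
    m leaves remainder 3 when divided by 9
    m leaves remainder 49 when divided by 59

770412

The moduli are pairwise coprime; N = 53·37·9·59 = 1041291.
N/53 = 19647; 19647 ≡ 37 (mod 53); 37·43 ≡ 1, so inverse 43.
N/37 = 28143; 28143 ≡ 23 (mod 37); 23·29 ≡ 1, so inverse 29.
N/9 = 115699; 115699 ≡ 4 (mod 9); 4·7 ≡ 1, so inverse 7.
N/59 = 17649; 17649 ≡ 8 (mod 59); 8·37 ≡ 1, so inverse 37.
m ≡ 4·19647·43 + 35·28143·29 + 3·115699·7 + 49·17649·37 = 66371745.
66371745 mod 1041291 = 770412.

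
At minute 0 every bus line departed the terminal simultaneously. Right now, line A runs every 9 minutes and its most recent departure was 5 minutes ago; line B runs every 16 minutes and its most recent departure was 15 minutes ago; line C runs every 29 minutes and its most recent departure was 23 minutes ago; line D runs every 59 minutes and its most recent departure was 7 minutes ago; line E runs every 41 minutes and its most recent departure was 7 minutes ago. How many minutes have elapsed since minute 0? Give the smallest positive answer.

The moduli are pairwise coprime; N = 9·16·29·59·41 = 10101744.
N/9 = 1122416; 1122416 ≡ 8 (mod 9); 8·8 ≡ 1, so inverse 8.
N/16 = 631359; 631359 ≡ 15 (mod 16); 15·15 ≡ 1, so inverse 15.
N/29 = 348336; 348336 ≡ 17 (mod 29); 17·12 ≡ 1, so inverse 12.
N/59 = 171216; 171216 ≡ 57 (mod 59); 57·29 ≡ 1, so inverse 29.
N/41 = 246384; 246384 ≡ 15 (mod 41); 15·11 ≡ 1, so inverse 11.
t ≡ 5·1122416·8 + 15·631359·15 + 23·348336·12 + 7·171216·29 + 7·246384·11 = 336821567.
336821567 mod 10101744 = 3464015.

3464015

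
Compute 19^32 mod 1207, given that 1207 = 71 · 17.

Mod 71: 19 ≡ 19; 19^32 ≡ 38 (mod 71).
Mod 17: 19 ≡ 2; since 16 | 32, by Fermat 2^32 ≡ 1 (mod 17).
Combine by CRT: x ≡ 38 (mod 71), x ≡ 1 (mod 17) ⇒ x ≡ 1174 (mod 1207).

1174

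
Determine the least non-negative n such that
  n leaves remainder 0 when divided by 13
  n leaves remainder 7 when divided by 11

117

From n ≡ 0 (mod 13) write n = 0 + 13t. Substituting into n ≡ 7 (mod 11) gives 13t ≡ 7 (mod 11), and since 2⁻¹ ≡ 6 (mod 11), t ≡ 9. Hence n ≡ 0 + 13·9 = 117 (mod 143).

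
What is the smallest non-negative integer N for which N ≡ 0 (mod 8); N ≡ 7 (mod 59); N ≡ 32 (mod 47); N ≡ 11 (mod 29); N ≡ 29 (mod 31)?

Combine the congruences pairwise.
From N ≡ 0 (mod 8) write N = 0 + 8t. Substituting into N ≡ 7 (mod 59) gives 8t ≡ 7 (mod 59), and since 8⁻¹ ≡ 37 (mod 59), t ≡ 23. Hence N ≡ 0 + 8·23 = 184 (mod 472).
From N ≡ 184 (mod 472) write N = 184 + 472t. Substituting into N ≡ 32 (mod 47) gives 472t ≡ 36 (mod 47), and since 2⁻¹ ≡ 24 (mod 47), t ≡ 18. Hence N ≡ 184 + 472·18 = 8680 (mod 22184).
From N ≡ 8680 (mod 22184) write N = 8680 + 22184t. Substituting into N ≡ 11 (mod 29) gives 22184t ≡ 2 (mod 29), and since 28⁻¹ ≡ 28 (mod 29), t ≡ 27. Hence N ≡ 8680 + 22184·27 = 607648 (mod 643336).
From N ≡ 607648 (mod 643336) write N = 607648 + 643336t. Substituting into N ≡ 29 (mod 31) gives 643336t ≡ 12 (mod 31), and since 24⁻¹ ≡ 22 (mod 31), t ≡ 16. Hence N ≡ 607648 + 643336·16 = 10901024 (mod 19943416).

10901024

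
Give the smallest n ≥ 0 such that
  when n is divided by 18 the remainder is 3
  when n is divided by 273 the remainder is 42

gcd(18, 273) = 3 and 3 | (42 − 3), so the pair is consistent; merging gives n ≡ 1407 (mod 1638), where 1638 = lcm(18, 273).
The solution is unique modulo lcm(18, 273) = 1638.

1407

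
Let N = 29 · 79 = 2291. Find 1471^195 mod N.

Mod 29: 1471 ≡ 21; by Fermat, exponent reduces to 195 mod 28 = 27; 21^27 ≡ 18 (mod 29).
Mod 79: 1471 ≡ 49; by Fermat, exponent reduces to 195 mod 78 = 39; 49^39 ≡ 1 (mod 79).
Combine by CRT: x ≡ 18 (mod 29), x ≡ 1 (mod 79) ⇒ x ≡ 1265 (mod 2291).

1265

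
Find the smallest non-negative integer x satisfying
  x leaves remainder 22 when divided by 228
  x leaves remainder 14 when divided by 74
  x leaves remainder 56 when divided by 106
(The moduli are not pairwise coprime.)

gcd(228, 74) = 2 and 2 | (14 − 22), so the pair is consistent; merging gives x ≡ 2530 (mod 8436), where 8436 = lcm(228, 74).
gcd(8436, 106) = 2 and 2 | (56 − 2530), so the pair is consistent; merging gives x ≡ 415894 (mod 447108), where 447108 = lcm(8436, 106).
The solution is unique modulo lcm(228, 74, 106) = 447108.

415894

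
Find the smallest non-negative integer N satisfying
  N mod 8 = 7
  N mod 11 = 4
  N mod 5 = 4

Combine the congruences pairwise.
From N ≡ 7 (mod 8) write N = 7 + 8t. Substituting into N ≡ 4 (mod 11) gives 8t ≡ 8 (mod 11), and since 8⁻¹ ≡ 7 (mod 11), t ≡ 1. Hence N ≡ 7 + 8·1 = 15 (mod 88).
From N ≡ 15 (mod 88) write N = 15 + 88t. Substituting into N ≡ 4 (mod 5) gives 88t ≡ 4 (mod 5), and since 3⁻¹ ≡ 2 (mod 5), t ≡ 3. Hence N ≡ 15 + 88·3 = 279 (mod 440).

279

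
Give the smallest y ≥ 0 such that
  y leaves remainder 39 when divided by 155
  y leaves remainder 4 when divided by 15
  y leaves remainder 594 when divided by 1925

62194

Combine the congruences pairwise.
gcd(155, 15) = 5 and 5 | (4 − 39), so the pair is consistent; merging gives y ≡ 349 (mod 465), where 465 = lcm(155, 15).
gcd(465, 1925) = 5 and 5 | (594 − 349), so the pair is consistent; merging gives y ≡ 62194 (mod 179025), where 179025 = lcm(465, 1925).
The solution is unique modulo lcm(155, 15, 1925) = 179025.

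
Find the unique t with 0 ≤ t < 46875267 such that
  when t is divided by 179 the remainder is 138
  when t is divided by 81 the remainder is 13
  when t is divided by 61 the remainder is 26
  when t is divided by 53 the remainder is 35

4339993

The moduli are pairwise coprime; N = 179·81·61·53 = 46875267.
N/179 = 261873; 261873 ≡ 175 (mod 179); 175·134 ≡ 1, so inverse 134.
N/81 = 578707; 578707 ≡ 43 (mod 81); 43·49 ≡ 1, so inverse 49.
N/61 = 768447; 768447 ≡ 30 (mod 61); 30·59 ≡ 1, so inverse 59.
N/53 = 884439; 884439 ≡ 28 (mod 53); 28·36 ≡ 1, so inverse 36.
t ≡ 138·261873·134 + 13·578707·49 + 26·768447·59 + 35·884439·36 = 7504382713.
7504382713 mod 46875267 = 4339993.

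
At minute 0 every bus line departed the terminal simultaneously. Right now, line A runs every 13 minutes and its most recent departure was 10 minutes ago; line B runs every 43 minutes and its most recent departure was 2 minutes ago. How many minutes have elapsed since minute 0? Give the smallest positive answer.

88

From t ≡ 10 (mod 13) write t = 10 + 13s. Substituting into t ≡ 2 (mod 43) gives 13s ≡ 35 (mod 43), and since 13⁻¹ ≡ 10 (mod 43), s ≡ 6. Hence t ≡ 10 + 13·6 = 88 (mod 559).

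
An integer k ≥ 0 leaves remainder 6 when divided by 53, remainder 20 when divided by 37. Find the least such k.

From k ≡ 6 (mod 53) write k = 6 + 53t. Substituting into k ≡ 20 (mod 37) gives 53t ≡ 14 (mod 37), and since 16⁻¹ ≡ 7 (mod 37), t ≡ 24. Hence k ≡ 6 + 53·24 = 1278 (mod 1961).

1278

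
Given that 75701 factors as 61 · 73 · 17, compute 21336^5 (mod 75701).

60708

Mod 61: 21336 ≡ 47; 47^5 ≡ 13 (mod 61).
Mod 73: 21336 ≡ 20; 20^5 ≡ 45 (mod 73).
Mod 17: 21336 ≡ 1; 1^5 ≡ 1 (mod 17).
Combine by CRT: x ≡ 13 (mod 61), x ≡ 45 (mod 73), x ≡ 1 (mod 17) ⇒ x ≡ 60708 (mod 75701).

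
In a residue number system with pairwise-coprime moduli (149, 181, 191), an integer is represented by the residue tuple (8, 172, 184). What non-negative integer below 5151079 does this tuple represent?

3360256

The moduli are pairwise coprime; N = 149·181·191 = 5151079.
N/149 = 34571; 34571 ≡ 3 (mod 149); 3·50 ≡ 1, so inverse 50.
N/181 = 28459; 28459 ≡ 42 (mod 181); 42·125 ≡ 1, so inverse 125.
N/191 = 26969; 26969 ≡ 38 (mod 191); 38·186 ≡ 1, so inverse 186.
x ≡ 8·34571·50 + 172·28459·125 + 184·26969·186 = 1548683956.
1548683956 mod 5151079 = 3360256.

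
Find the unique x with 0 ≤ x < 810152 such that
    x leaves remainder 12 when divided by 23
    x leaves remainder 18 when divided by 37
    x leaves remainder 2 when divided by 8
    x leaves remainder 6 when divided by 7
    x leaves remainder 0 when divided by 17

783530

From x ≡ 12 (mod 23) write x = 12 + 23t. Substituting into x ≡ 18 (mod 37) gives 23t ≡ 6 (mod 37), and since 23⁻¹ ≡ 29 (mod 37), t ≡ 26. Hence x ≡ 12 + 23·26 = 610 (mod 851).
From x ≡ 610 (mod 851) write x = 610 + 851t. Substituting into x ≡ 2 (mod 8) gives 851t ≡ 0 (mod 8), and since 3⁻¹ ≡ 3 (mod 8), t ≡ 0. Hence x ≡ 610 + 851·0 = 610 (mod 6808).
From x ≡ 610 (mod 6808) write x = 610 + 6808t. Substituting into x ≡ 6 (mod 7) gives 6808t ≡ 5 (mod 7), and since 4⁻¹ ≡ 2 (mod 7), t ≡ 3. Hence x ≡ 610 + 6808·3 = 21034 (mod 47656).
From x ≡ 21034 (mod 47656) write x = 21034 + 47656t. Substituting into x ≡ 0 (mod 17) gives 47656t ≡ 12 (mod 17), and since 5⁻¹ ≡ 7 (mod 17), t ≡ 16. Hence x ≡ 21034 + 47656·16 = 783530 (mod 810152).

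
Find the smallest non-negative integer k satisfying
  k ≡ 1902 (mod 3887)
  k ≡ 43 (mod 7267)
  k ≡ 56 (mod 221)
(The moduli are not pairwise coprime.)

2034803

gcd(3887, 7267) = 169 and 169 | (43 − 1902), so the pair is consistent; merging gives k ≡ 29111 (mod 167141), where 167141 = lcm(3887, 7267).
gcd(167141, 221) = 13 and 13 | (56 − 29111), so the pair is consistent; merging gives k ≡ 2034803 (mod 2841397), where 2841397 = lcm(167141, 221).
The solution is unique modulo lcm(3887, 7267, 221) = 2841397.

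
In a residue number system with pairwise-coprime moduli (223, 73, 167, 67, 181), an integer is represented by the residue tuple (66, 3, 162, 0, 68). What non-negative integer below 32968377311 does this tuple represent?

22208585676

The moduli are pairwise coprime; N = 223·73·167·67·181 = 32968377311.
N/223 = 147840257; 147840257 ≡ 177 (mod 223); 177·63 ≡ 1, so inverse 63.
N/73 = 451621607; 451621607 ≡ 26 (mod 73); 26·59 ≡ 1, so inverse 59.
N/167 = 197415433; 197415433 ≡ 57 (mod 167); 57·126 ≡ 1, so inverse 126.
N/67 = 492065333; 492065333 ≡ 47 (mod 67); 47·10 ≡ 1, so inverse 10.
N/181 = 182145731; 182145731 ≡ 1 (mod 181), inverse 1.
x ≡ 66·147840257·63 + 3·451621607·59 + 162·197415433·126 + 0·492065333·10 + 68·182145731·1 = 4736686541149.
4736686541149 mod 32968377311 = 22208585676.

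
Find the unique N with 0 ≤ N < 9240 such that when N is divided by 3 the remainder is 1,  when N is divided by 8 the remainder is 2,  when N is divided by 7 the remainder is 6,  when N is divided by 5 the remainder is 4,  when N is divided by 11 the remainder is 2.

From N ≡ 1 (mod 3) write N = 1 + 3t. Substituting into N ≡ 2 (mod 8) gives 3t ≡ 1 (mod 8), and since 3⁻¹ ≡ 3 (mod 8), t ≡ 3. Hence N ≡ 1 + 3·3 = 10 (mod 24).
From N ≡ 10 (mod 24) write N = 10 + 24t. Substituting into N ≡ 6 (mod 7) gives 24t ≡ 3 (mod 7), and since 3⁻¹ ≡ 5 (mod 7), t ≡ 1. Hence N ≡ 10 + 24·1 = 34 (mod 168).
From N ≡ 34 (mod 168) write N = 34 + 168t. Substituting into N ≡ 4 (mod 5) gives 168t ≡ 0 (mod 5), and since 3⁻¹ ≡ 2 (mod 5), t ≡ 0. Hence N ≡ 34 + 168·0 = 34 (mod 840).
From N ≡ 34 (mod 840) write N = 34 + 840t. Substituting into N ≡ 2 (mod 11) gives 840t ≡ 1 (mod 11), and since 4⁻¹ ≡ 3 (mod 11), t ≡ 3. Hence N ≡ 34 + 840·3 = 2554 (mod 9240).

2554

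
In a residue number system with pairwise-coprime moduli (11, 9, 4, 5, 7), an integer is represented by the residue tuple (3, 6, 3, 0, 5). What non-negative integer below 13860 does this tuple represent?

The moduli are pairwise coprime; N = 11·9·4·5·7 = 13860.
N/11 = 1260; 1260 ≡ 6 (mod 11); 6·2 ≡ 1, so inverse 2.
N/9 = 1540; 1540 ≡ 1 (mod 9), inverse 1.
N/4 = 3465; 3465 ≡ 1 (mod 4), inverse 1.
N/5 = 2772; 2772 ≡ 2 (mod 5); 2·3 ≡ 1, so inverse 3.
N/7 = 1980; 1980 ≡ 6 (mod 7); 6·6 ≡ 1, so inverse 6.
x ≡ 3·1260·2 + 6·1540·1 + 3·3465·1 + 0·2772·3 + 5·1980·6 = 86595.
86595 mod 13860 = 3435.

3435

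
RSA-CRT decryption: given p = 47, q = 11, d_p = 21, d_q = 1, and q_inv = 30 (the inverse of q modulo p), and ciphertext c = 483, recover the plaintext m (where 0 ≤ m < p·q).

m₁ = c^(d_p) mod p: c ≡ 13 (mod 47), and 13^21 mod 47 = 5.
m₂ = c^(d_q) mod q: c ≡ 10 (mod 11), and 10^1 mod 11 = 10.
h = q_inv·(m₁ − m₂) mod p = 30·(5 − 10) mod 47 = 38.
m = m₂ + h·q = 10 + 38·11 = 428.

428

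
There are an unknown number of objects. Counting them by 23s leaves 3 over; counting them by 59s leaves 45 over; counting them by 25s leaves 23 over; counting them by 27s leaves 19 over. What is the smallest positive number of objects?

The moduli are pairwise coprime; M = 23·59·25·27 = 915975.
M/23 = 39825; 39825 ≡ 12 (mod 23); 12·2 ≡ 1, so inverse 2.
M/59 = 15525; 15525 ≡ 8 (mod 59); 8·37 ≡ 1, so inverse 37.
M/25 = 36639; 36639 ≡ 14 (mod 25); 14·9 ≡ 1, so inverse 9.
M/27 = 33925; 33925 ≡ 13 (mod 27); 13·25 ≡ 1, so inverse 25.
N ≡ 3·39825·2 + 45·15525·37 + 23·36639·9 + 19·33925·25 = 49786723.
49786723 mod 915975 = 324073.

324073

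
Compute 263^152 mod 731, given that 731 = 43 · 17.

Mod 43: 263 ≡ 5; by Fermat, exponent reduces to 152 mod 42 = 26; 5^26 ≡ 14 (mod 43).
Mod 17: 263 ≡ 8; by Fermat, exponent reduces to 152 mod 16 = 8; 8^8 ≡ 1 (mod 17).
Combine by CRT: x ≡ 14 (mod 43), x ≡ 1 (mod 17) ⇒ x ≡ 358 (mod 731).

358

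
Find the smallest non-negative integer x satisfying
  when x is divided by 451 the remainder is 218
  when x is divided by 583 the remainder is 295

gcd(451, 583) = 11 and 11 | (295 − 218), so the pair is consistent; merging gives x ≡ 21866 (mod 23903), where 23903 = lcm(451, 583).
The solution is unique modulo lcm(451, 583) = 23903.

21866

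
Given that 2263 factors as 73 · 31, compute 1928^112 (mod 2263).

738

Mod 73: 1928 ≡ 30; by Fermat, exponent reduces to 112 mod 72 = 40; 30^40 ≡ 8 (mod 73).
Mod 31: 1928 ≡ 6; by Fermat, exponent reduces to 112 mod 30 = 22; 6^22 ≡ 25 (mod 31).
Combine by CRT: x ≡ 8 (mod 73), x ≡ 25 (mod 31) ⇒ x ≡ 738 (mod 2263).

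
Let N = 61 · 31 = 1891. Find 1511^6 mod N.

1465

Mod 61: 1511 ≡ 47; 47^6 ≡ 1 (mod 61).
Mod 31: 1511 ≡ 23; 23^6 ≡ 8 (mod 31).
Combine by CRT: x ≡ 1 (mod 61), x ≡ 8 (mod 31) ⇒ x ≡ 1465 (mod 1891).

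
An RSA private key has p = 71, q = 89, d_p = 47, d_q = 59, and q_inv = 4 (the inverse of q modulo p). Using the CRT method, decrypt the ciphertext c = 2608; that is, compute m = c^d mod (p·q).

2050

m₁ = c^(d_p) mod p: c ≡ 52 (mod 71), and 52^47 mod 71 = 62.
m₂ = c^(d_q) mod q: c ≡ 27 (mod 89), and 27^59 mod 89 = 3.
h = q_inv·(m₁ − m₂) mod p = 4·(62 − 3) mod 71 = 23.
m = m₂ + h·q = 3 + 23·89 = 2050.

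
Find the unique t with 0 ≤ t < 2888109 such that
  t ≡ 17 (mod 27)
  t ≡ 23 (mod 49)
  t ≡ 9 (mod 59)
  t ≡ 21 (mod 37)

From t ≡ 17 (mod 27) write t = 17 + 27s. Substituting into t ≡ 23 (mod 49) gives 27s ≡ 6 (mod 49), and since 27⁻¹ ≡ 20 (mod 49), s ≡ 22. Hence t ≡ 17 + 27·22 = 611 (mod 1323).
From t ≡ 611 (mod 1323) write t = 611 + 1323s. Substituting into t ≡ 9 (mod 59) gives 1323s ≡ 47 (mod 59), and since 25⁻¹ ≡ 26 (mod 59), s ≡ 42. Hence t ≡ 611 + 1323·42 = 56177 (mod 78057).
From t ≡ 56177 (mod 78057) write t = 56177 + 78057s. Substituting into t ≡ 21 (mod 37) gives 78057s ≡ 10 (mod 37), and since 24⁻¹ ≡ 17 (mod 37), s ≡ 22. Hence t ≡ 56177 + 78057·22 = 1773431 (mod 2888109).

1773431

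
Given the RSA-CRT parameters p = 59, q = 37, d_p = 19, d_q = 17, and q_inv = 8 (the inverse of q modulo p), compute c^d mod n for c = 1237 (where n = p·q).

340

m₁ = c^(d_p) mod p: c ≡ 57 (mod 59), and 57^19 mod 59 = 45.
m₂ = c^(d_q) mod q: c ≡ 16 (mod 37), and 16^17 mod 37 = 7.
h = q_inv·(m₁ − m₂) mod p = 8·(45 − 7) mod 59 = 9.
m = m₂ + h·q = 7 + 9·37 = 340.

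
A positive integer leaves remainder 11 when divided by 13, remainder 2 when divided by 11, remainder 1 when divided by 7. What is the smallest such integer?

The moduli are pairwise coprime; N = 13·11·7 = 1001.
N/13 = 77; 77 ≡ 12 (mod 13); 12·12 ≡ 1, so inverse 12.
N/11 = 91; 91 ≡ 3 (mod 11); 3·4 ≡ 1, so inverse 4.
N/7 = 143; 143 ≡ 3 (mod 7); 3·5 ≡ 1, so inverse 5.
k ≡ 11·77·12 + 2·91·4 + 1·143·5 = 11607.
11607 mod 1001 = 596.

596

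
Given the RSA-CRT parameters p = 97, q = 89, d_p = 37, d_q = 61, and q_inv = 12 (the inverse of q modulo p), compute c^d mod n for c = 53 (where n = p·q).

5624

m₁ = c^(d_p) mod p: c ≡ 53 (mod 97), and 53^37 mod 97 = 95.
m₂ = c^(d_q) mod q: c ≡ 53 (mod 89), and 53^61 mod 89 = 17.
h = q_inv·(m₁ − m₂) mod p = 12·(95 − 17) mod 97 = 63.
m = m₂ + h·q = 17 + 63·89 = 5624.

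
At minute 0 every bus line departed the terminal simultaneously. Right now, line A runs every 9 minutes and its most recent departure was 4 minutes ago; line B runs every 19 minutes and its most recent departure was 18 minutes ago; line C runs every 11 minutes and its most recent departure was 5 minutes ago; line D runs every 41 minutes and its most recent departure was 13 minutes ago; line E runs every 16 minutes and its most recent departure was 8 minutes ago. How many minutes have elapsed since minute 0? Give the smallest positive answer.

Combine the congruences pairwise.
From t ≡ 4 (mod 9) write t = 4 + 9s. Substituting into t ≡ 18 (mod 19) gives 9s ≡ 14 (mod 19), and since 9⁻¹ ≡ 17 (mod 19), s ≡ 10. Hence t ≡ 4 + 9·10 = 94 (mod 171).
From t ≡ 94 (mod 171) write t = 94 + 171s. Substituting into t ≡ 5 (mod 11) gives 171s ≡ 10 (mod 11), and since 6⁻¹ ≡ 2 (mod 11), s ≡ 9. Hence t ≡ 94 + 171·9 = 1633 (mod 1881).
From t ≡ 1633 (mod 1881) write t = 1633 + 1881s. Substituting into t ≡ 13 (mod 41) gives 1881s ≡ 20 (mod 41), and since 36⁻¹ ≡ 8 (mod 41), s ≡ 37. Hence t ≡ 1633 + 1881·37 = 71230 (mod 77121).
From t ≡ 71230 (mod 77121) write t = 71230 + 77121s. Substituting into t ≡ 8 (mod 16) gives 77121s ≡ 10 (mod 16), and since 1⁻¹ ≡ 1 (mod 16), s ≡ 10. Hence t ≡ 71230 + 77121·10 = 842440 (mod 1233936).

842440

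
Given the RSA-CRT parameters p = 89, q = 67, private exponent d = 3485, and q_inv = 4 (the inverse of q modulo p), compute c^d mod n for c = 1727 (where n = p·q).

1058

d_p = d mod (p−1) = 3485 mod 88 = 53; d_q = d mod (q−1) = 53.
m₁ = c^(d_p) mod p: c ≡ 36 (mod 89), and 36^53 mod 89 = 79.
m₂ = c^(d_q) mod q: c ≡ 52 (mod 67), and 52^53 mod 67 = 53.
h = q_inv·(m₁ − m₂) mod p = 4·(79 − 53) mod 89 = 15.
m = m₂ + h·q = 53 + 15·67 = 1058.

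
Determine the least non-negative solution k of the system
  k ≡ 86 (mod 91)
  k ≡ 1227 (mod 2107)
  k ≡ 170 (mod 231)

391022

Combine the congruences pairwise.
gcd(91, 2107) = 7 and 7 | (1227 − 86), so the pair is consistent; merging gives k ≡ 7548 (mod 27391), where 27391 = lcm(91, 2107).
gcd(27391, 231) = 7 and 7 | (170 − 7548), so the pair is consistent; merging gives k ≡ 391022 (mod 903903), where 903903 = lcm(27391, 231).
The solution is unique modulo lcm(91, 2107, 231) = 903903.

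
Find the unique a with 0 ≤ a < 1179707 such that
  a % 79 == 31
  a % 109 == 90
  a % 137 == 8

1010520

The moduli are pairwise coprime; N = 79·109·137 = 1179707.
N/79 = 14933; 14933 ≡ 2 (mod 79); 2·40 ≡ 1, so inverse 40.
N/109 = 10823; 10823 ≡ 32 (mod 109); 32·92 ≡ 1, so inverse 92.
N/137 = 8611; 8611 ≡ 117 (mod 137); 117·89 ≡ 1, so inverse 89.
a ≡ 31·14933·40 + 90·10823·92 + 8·8611·89 = 114262392.
114262392 mod 1179707 = 1010520.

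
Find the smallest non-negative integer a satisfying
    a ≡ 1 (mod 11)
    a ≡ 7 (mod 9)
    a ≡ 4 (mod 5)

34

From a ≡ 1 (mod 11) write a = 1 + 11t. Substituting into a ≡ 7 (mod 9) gives 11t ≡ 6 (mod 9), and since 2⁻¹ ≡ 5 (mod 9), t ≡ 3. Hence a ≡ 1 + 11·3 = 34 (mod 99).
From a ≡ 34 (mod 99) write a = 34 + 99t. Substituting into a ≡ 4 (mod 5) gives 99t ≡ 0 (mod 5), and since 4⁻¹ ≡ 4 (mod 5), t ≡ 0. Hence a ≡ 34 + 99·0 = 34 (mod 495).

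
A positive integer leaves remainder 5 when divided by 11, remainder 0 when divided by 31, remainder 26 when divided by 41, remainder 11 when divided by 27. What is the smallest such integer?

209126

The moduli are pairwise coprime; M = 11·31·41·27 = 377487.
M/11 = 34317; 34317 ≡ 8 (mod 11); 8·7 ≡ 1, so inverse 7.
M/31 = 12177; 12177 ≡ 25 (mod 31); 25·5 ≡ 1, so inverse 5.
M/41 = 9207; 9207 ≡ 23 (mod 41); 23·25 ≡ 1, so inverse 25.
M/27 = 13981; 13981 ≡ 22 (mod 27); 22·16 ≡ 1, so inverse 16.
N ≡ 5·34317·7 + 0·12177·5 + 26·9207·25 + 11·13981·16 = 9646301.
9646301 mod 377487 = 209126.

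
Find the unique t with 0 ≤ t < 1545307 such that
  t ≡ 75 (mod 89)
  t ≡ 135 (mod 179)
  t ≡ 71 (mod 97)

531049

The moduli are pairwise coprime; N = 89·179·97 = 1545307.
N/89 = 17363; 17363 ≡ 8 (mod 89); 8·78 ≡ 1, so inverse 78.
N/179 = 8633; 8633 ≡ 41 (mod 179); 41·131 ≡ 1, so inverse 131.
N/97 = 15931; 15931 ≡ 23 (mod 97); 23·38 ≡ 1, so inverse 38.
t ≡ 75·17363·78 + 135·8633·131 + 71·15931·38 = 297229993.
297229993 mod 1545307 = 531049.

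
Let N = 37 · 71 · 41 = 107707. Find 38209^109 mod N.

41946

Mod 37: 38209 ≡ 25; by Fermat, exponent reduces to 109 mod 36 = 1; 25^1 ≡ 25 (mod 37).
Mod 71: 38209 ≡ 11; by Fermat, exponent reduces to 109 mod 70 = 39; 11^39 ≡ 56 (mod 71).
Mod 41: 38209 ≡ 38; by Fermat, exponent reduces to 109 mod 40 = 29; 38^29 ≡ 3 (mod 41).
Combine by CRT: x ≡ 25 (mod 37), x ≡ 56 (mod 71), x ≡ 3 (mod 41) ⇒ x ≡ 41946 (mod 107707).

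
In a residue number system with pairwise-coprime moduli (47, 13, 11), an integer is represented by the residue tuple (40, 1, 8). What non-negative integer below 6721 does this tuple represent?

The moduli are pairwise coprime; N = 47·13·11 = 6721.
N/47 = 143; 143 ≡ 2 (mod 47); 2·24 ≡ 1, so inverse 24.
N/13 = 517; 517 ≡ 10 (mod 13); 10·4 ≡ 1, so inverse 4.
N/11 = 611; 611 ≡ 6 (mod 11); 6·2 ≡ 1, so inverse 2.
x ≡ 40·143·24 + 1·517·4 + 8·611·2 = 149124.
149124 mod 6721 = 1262.

1262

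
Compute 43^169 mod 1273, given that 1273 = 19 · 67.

Mod 19: 43 ≡ 5; by Fermat, exponent reduces to 169 mod 18 = 7; 5^7 ≡ 16 (mod 19).
Mod 67: 43 ≡ 43; by Fermat, exponent reduces to 169 mod 66 = 37; 43^37 ≡ 8 (mod 67).
Combine by CRT: x ≡ 16 (mod 19), x ≡ 8 (mod 67) ⇒ x ≡ 1080 (mod 1273).

1080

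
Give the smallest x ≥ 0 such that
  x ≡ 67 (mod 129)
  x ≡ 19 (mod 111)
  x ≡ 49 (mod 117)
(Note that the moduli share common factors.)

gcd(129, 111) = 3 and 3 | (19 − 67), so the pair is consistent; merging gives x ≡ 2905 (mod 4773), where 4773 = lcm(129, 111).
gcd(4773, 117) = 3 and 3 | (49 − 2905), so the pair is consistent; merging gives x ≡ 12451 (mod 186147), where 186147 = lcm(4773, 117).
The solution is unique modulo lcm(129, 111, 117) = 186147.

12451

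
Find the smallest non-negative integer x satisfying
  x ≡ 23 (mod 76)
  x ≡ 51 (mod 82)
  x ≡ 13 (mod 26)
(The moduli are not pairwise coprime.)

gcd(76, 82) = 2 and 2 | (51 − 23), so the pair is consistent; merging gives x ≡ 707 (mod 3116), where 3116 = lcm(76, 82).
gcd(3116, 26) = 2 and 2 | (13 − 707), so the pair is consistent; merging gives x ≡ 34983 (mod 40508), where 40508 = lcm(3116, 26).
The solution is unique modulo lcm(76, 82, 26) = 40508.

34983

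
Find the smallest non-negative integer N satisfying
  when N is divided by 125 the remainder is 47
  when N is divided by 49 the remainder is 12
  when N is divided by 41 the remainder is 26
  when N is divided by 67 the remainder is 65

267797

From N ≡ 47 (mod 125) write N = 47 + 125t. Substituting into N ≡ 12 (mod 49) gives 125t ≡ 14 (mod 49), and since 27⁻¹ ≡ 20 (mod 49), t ≡ 35. Hence N ≡ 47 + 125·35 = 4422 (mod 6125).
From N ≡ 4422 (mod 6125) write N = 4422 + 6125t. Substituting into N ≡ 26 (mod 41) gives 6125t ≡ 32 (mod 41), and since 16⁻¹ ≡ 18 (mod 41), t ≡ 2. Hence N ≡ 4422 + 6125·2 = 16672 (mod 251125).
From N ≡ 16672 (mod 251125) write N = 16672 + 251125t. Substituting into N ≡ 65 (mod 67) gives 251125t ≡ 9 (mod 67), and since 9⁻¹ ≡ 15 (mod 67), t ≡ 1. Hence N ≡ 16672 + 251125·1 = 267797 (mod 16825375).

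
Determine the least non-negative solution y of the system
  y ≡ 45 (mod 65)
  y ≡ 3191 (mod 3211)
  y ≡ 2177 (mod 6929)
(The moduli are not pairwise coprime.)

16035

gcd(65, 3211) = 13 and 13 | (3191 − 45), so the pair is consistent; merging gives y ≡ 16035 (mod 16055), where 16055 = lcm(65, 3211).
gcd(16055, 6929) = 169 and 169 | (2177 − 16035), so the pair is consistent; merging gives y ≡ 16035 (mod 658255), where 658255 = lcm(16055, 6929).
The solution is unique modulo lcm(65, 3211, 6929) = 658255.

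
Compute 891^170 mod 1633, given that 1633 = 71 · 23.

Mod 71: 891 ≡ 39; by Fermat, exponent reduces to 170 mod 70 = 30; 39^30 ≡ 30 (mod 71).
Mod 23: 891 ≡ 17; by Fermat, exponent reduces to 170 mod 22 = 16; 17^16 ≡ 2 (mod 23).
Combine by CRT: x ≡ 30 (mod 71), x ≡ 2 (mod 23) ⇒ x ≡ 669 (mod 1633).

669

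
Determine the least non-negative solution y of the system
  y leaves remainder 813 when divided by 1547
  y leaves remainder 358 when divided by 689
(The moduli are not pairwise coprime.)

gcd(1547, 689) = 13 and 13 | (358 − 813), so the pair is consistent; merging gives y ≡ 53411 (mod 81991), where 81991 = lcm(1547, 689).
The solution is unique modulo lcm(1547, 689) = 81991.

53411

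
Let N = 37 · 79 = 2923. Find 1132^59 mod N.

2096

Mod 37: 1132 ≡ 22; by Fermat, exponent reduces to 59 mod 36 = 23; 22^23 ≡ 24 (mod 37).
Mod 79: 1132 ≡ 26; 26^59 ≡ 42 (mod 79).
Combine by CRT: x ≡ 24 (mod 37), x ≡ 42 (mod 79) ⇒ x ≡ 2096 (mod 2923).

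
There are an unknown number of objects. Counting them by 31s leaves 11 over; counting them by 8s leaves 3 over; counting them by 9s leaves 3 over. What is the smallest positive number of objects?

The moduli are pairwise coprime; M = 31·8·9 = 2232.
M/31 = 72; 72 ≡ 10 (mod 31); 10·28 ≡ 1, so inverse 28.
M/8 = 279; 279 ≡ 7 (mod 8); 7·7 ≡ 1, so inverse 7.
M/9 = 248; 248 ≡ 5 (mod 9); 5·2 ≡ 1, so inverse 2.
N ≡ 11·72·28 + 3·279·7 + 3·248·2 = 29523.
29523 mod 2232 = 507.

507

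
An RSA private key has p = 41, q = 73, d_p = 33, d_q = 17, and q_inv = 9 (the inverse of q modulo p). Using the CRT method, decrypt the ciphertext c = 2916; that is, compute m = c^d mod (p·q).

m₁ = c^(d_p) mod p: c ≡ 5 (mod 41), and 5^33 mod 41 = 39.
m₂ = c^(d_q) mod q: c ≡ 69 (mod 73), and 69^17 mod 73 = 18.
h = q_inv·(m₁ − m₂) mod p = 9·(39 − 18) mod 41 = 25.
m = m₂ + h·q = 18 + 25·73 = 1843.

1843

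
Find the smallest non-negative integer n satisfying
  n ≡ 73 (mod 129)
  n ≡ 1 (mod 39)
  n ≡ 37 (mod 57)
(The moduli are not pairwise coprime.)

11038

Combine the congruences pairwise.
gcd(129, 39) = 3 and 3 | (1 − 73), so the pair is consistent; merging gives n ≡ 976 (mod 1677), where 1677 = lcm(129, 39).
gcd(1677, 57) = 3 and 3 | (37 − 976), so the pair is consistent; merging gives n ≡ 11038 (mod 31863), where 31863 = lcm(1677, 57).
The solution is unique modulo lcm(129, 39, 57) = 31863.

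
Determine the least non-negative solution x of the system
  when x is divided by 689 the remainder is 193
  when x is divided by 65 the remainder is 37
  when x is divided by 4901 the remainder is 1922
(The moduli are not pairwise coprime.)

Combine the congruences pairwise.
gcd(689, 65) = 13 and 13 | (37 − 193), so the pair is consistent; merging gives x ≡ 882 (mod 3445), where 3445 = lcm(689, 65).
gcd(3445, 4901) = 13 and 13 | (1922 − 882), so the pair is consistent; merging gives x ≡ 369497 (mod 1298765), where 1298765 = lcm(3445, 4901).
The solution is unique modulo lcm(689, 65, 4901) = 1298765.

369497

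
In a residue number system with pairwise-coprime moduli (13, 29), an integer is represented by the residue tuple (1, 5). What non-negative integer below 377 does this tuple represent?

92

From x ≡ 1 (mod 13) write x = 1 + 13t. Substituting into x ≡ 5 (mod 29) gives 13t ≡ 4 (mod 29), and since 13⁻¹ ≡ 9 (mod 29), t ≡ 7. Hence x ≡ 1 + 13·7 = 92 (mod 377).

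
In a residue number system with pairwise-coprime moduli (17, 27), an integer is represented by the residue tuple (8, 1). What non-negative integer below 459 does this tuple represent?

433

Combine the congruences pairwise.
From x ≡ 8 (mod 17) write x = 8 + 17t. Substituting into x ≡ 1 (mod 27) gives 17t ≡ 20 (mod 27), and since 17⁻¹ ≡ 8 (mod 27), t ≡ 25. Hence x ≡ 8 + 17·25 = 433 (mod 459).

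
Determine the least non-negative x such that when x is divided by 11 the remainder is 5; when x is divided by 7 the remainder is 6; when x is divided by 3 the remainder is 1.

181

From x ≡ 5 (mod 11) write x = 5 + 11t. Substituting into x ≡ 6 (mod 7) gives 11t ≡ 1 (mod 7), and since 4⁻¹ ≡ 2 (mod 7), t ≡ 2. Hence x ≡ 5 + 11·2 = 27 (mod 77).
From x ≡ 27 (mod 77) write x = 27 + 77t. Substituting into x ≡ 1 (mod 3) gives 77t ≡ 1 (mod 3), and since 2⁻¹ ≡ 2 (mod 3), t ≡ 2. Hence x ≡ 27 + 77·2 = 181 (mod 231).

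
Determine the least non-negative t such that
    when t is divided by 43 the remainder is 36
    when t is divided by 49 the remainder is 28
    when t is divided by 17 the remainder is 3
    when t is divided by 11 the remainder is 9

The moduli are pairwise coprime; N = 43·49·17·11 = 394009.
N/43 = 9163; 9163 ≡ 4 (mod 43); 4·11 ≡ 1, so inverse 11.
N/49 = 8041; 8041 ≡ 5 (mod 49); 5·10 ≡ 1, so inverse 10.
N/17 = 23177; 23177 ≡ 6 (mod 17); 6·3 ≡ 1, so inverse 3.
N/11 = 35819; 35819 ≡ 3 (mod 11); 3·4 ≡ 1, so inverse 4.
t ≡ 36·9163·11 + 28·8041·10 + 3·23177·3 + 9·35819·4 = 7378105.
7378105 mod 394009 = 285943.

285943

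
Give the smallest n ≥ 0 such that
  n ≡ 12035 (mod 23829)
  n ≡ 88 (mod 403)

gcd(23829, 403) = 13 and 13 | (88 − 12035), so the pair is consistent; merging gives n ≡ 631589 (mod 738699), where 738699 = lcm(23829, 403).
The solution is unique modulo lcm(23829, 403) = 738699.

631589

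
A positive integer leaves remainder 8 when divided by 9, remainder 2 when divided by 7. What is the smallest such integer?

44

From t ≡ 8 (mod 9) write t = 8 + 9s. Substituting into t ≡ 2 (mod 7) gives 9s ≡ 1 (mod 7), and since 2⁻¹ ≡ 4 (mod 7), s ≡ 4. Hence t ≡ 8 + 9·4 = 44 (mod 63).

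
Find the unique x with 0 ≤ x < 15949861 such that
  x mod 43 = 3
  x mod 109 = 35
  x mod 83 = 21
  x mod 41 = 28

2563061

From x ≡ 3 (mod 43) write x = 3 + 43t. Substituting into x ≡ 35 (mod 109) gives 43t ≡ 32 (mod 109), and since 43⁻¹ ≡ 71 (mod 109), t ≡ 92. Hence x ≡ 3 + 43·92 = 3959 (mod 4687).
From x ≡ 3959 (mod 4687) write x = 3959 + 4687t. Substituting into x ≡ 21 (mod 83) gives 4687t ≡ 46 (mod 83), and since 39⁻¹ ≡ 66 (mod 83), t ≡ 48. Hence x ≡ 3959 + 4687·48 = 228935 (mod 389021).
From x ≡ 228935 (mod 389021) write x = 228935 + 389021t. Substituting into x ≡ 28 (mod 41) gives 389021t ≡ 37 (mod 41), and since 13⁻¹ ≡ 19 (mod 41), t ≡ 6. Hence x ≡ 228935 + 389021·6 = 2563061 (mod 15949861).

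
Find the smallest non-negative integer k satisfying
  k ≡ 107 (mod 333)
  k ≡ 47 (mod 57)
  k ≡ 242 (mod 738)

118322

Combine the congruences pairwise.
gcd(333, 57) = 3 and 3 | (47 − 107), so the pair is consistent; merging gives k ≡ 4436 (mod 6327), where 6327 = lcm(333, 57).
gcd(6327, 738) = 9 and 9 | (242 − 4436), so the pair is consistent; merging gives k ≡ 118322 (mod 518814), where 518814 = lcm(6327, 738).
The solution is unique modulo lcm(333, 57, 738) = 518814.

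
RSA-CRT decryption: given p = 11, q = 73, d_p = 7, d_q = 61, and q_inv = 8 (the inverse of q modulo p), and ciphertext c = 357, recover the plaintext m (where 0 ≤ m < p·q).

795

m₁ = c^(d_p) mod p: c ≡ 5 (mod 11), and 5^7 mod 11 = 3.
m₂ = c^(d_q) mod q: c ≡ 65 (mod 73), and 65^61 mod 73 = 65.
h = q_inv·(m₁ − m₂) mod p = 8·(3 − 65) mod 11 = 10.
m = m₂ + h·q = 65 + 10·73 = 795.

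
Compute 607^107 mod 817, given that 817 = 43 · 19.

Mod 43: 607 ≡ 5; by Fermat, exponent reduces to 107 mod 42 = 23; 5^23 ≡ 18 (mod 43).
Mod 19: 607 ≡ 18; by Fermat, exponent reduces to 107 mod 18 = 17; 18^17 ≡ 18 (mod 19).
Combine by CRT: x ≡ 18 (mod 43), x ≡ 18 (mod 19) ⇒ x ≡ 18 (mod 817).

18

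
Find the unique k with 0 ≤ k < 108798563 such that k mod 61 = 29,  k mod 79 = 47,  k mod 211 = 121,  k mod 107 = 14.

12688395

From k ≡ 29 (mod 61) write k = 29 + 61t. Substituting into k ≡ 47 (mod 79) gives 61t ≡ 18 (mod 79), and since 61⁻¹ ≡ 57 (mod 79), t ≡ 78. Hence k ≡ 29 + 61·78 = 4787 (mod 4819).
From k ≡ 4787 (mod 4819) write k = 4787 + 4819t. Substituting into k ≡ 121 (mod 211) gives 4819t ≡ 187 (mod 211), and since 177⁻¹ ≡ 31 (mod 211), t ≡ 100. Hence k ≡ 4787 + 4819·100 = 486687 (mod 1016809).
From k ≡ 486687 (mod 1016809) write k = 486687 + 1016809t. Substituting into k ≡ 14 (mod 107) gives 1016809t ≡ 70 (mod 107), and since 95⁻¹ ≡ 98 (mod 107), t ≡ 12. Hence k ≡ 486687 + 1016809·12 = 12688395 (mod 108798563).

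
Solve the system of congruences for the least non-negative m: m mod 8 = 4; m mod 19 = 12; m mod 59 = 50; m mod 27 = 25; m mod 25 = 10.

5392060

From m ≡ 4 (mod 8) write m = 4 + 8t. Substituting into m ≡ 12 (mod 19) gives 8t ≡ 8 (mod 19), and since 8⁻¹ ≡ 12 (mod 19), t ≡ 1. Hence m ≡ 4 + 8·1 = 12 (mod 152).
From m ≡ 12 (mod 152) write m = 12 + 152t. Substituting into m ≡ 50 (mod 59) gives 152t ≡ 38 (mod 59), and since 34⁻¹ ≡ 33 (mod 59), t ≡ 15. Hence m ≡ 12 + 152·15 = 2292 (mod 8968).
From m ≡ 2292 (mod 8968) write m = 2292 + 8968t. Substituting into m ≡ 25 (mod 27) gives 8968t ≡ 1 (mod 27), and since 4⁻¹ ≡ 7 (mod 27), t ≡ 7. Hence m ≡ 2292 + 8968·7 = 65068 (mod 242136).
From m ≡ 65068 (mod 242136) write m = 65068 + 242136t. Substituting into m ≡ 10 (mod 25) gives 242136t ≡ 17 (mod 25), and since 11⁻¹ ≡ 16 (mod 25), t ≡ 22. Hence m ≡ 65068 + 242136·22 = 5392060 (mod 6053400).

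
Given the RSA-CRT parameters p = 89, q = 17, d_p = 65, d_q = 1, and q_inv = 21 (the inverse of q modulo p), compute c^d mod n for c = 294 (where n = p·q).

855

m₁ = c^(d_p) mod p: c ≡ 27 (mod 89), and 27^65 mod 89 = 54.
m₂ = c^(d_q) mod q: c ≡ 5 (mod 17), and 5^1 mod 17 = 5.
h = q_inv·(m₁ − m₂) mod p = 21·(54 − 5) mod 89 = 50.
m = m₂ + h·q = 5 + 50·17 = 855.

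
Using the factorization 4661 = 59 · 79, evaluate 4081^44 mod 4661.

1364

Mod 59: 4081 ≡ 10; 10^44 ≡ 7 (mod 59).
Mod 79: 4081 ≡ 52; 52^44 ≡ 21 (mod 79).
Combine by CRT: x ≡ 7 (mod 59), x ≡ 21 (mod 79) ⇒ x ≡ 1364 (mod 4661).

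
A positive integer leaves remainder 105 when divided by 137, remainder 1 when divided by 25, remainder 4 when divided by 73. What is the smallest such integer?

The moduli are pairwise coprime; N = 137·25·73 = 250025.
N/137 = 1825; 1825 ≡ 44 (mod 137); 44·109 ≡ 1, so inverse 109.
N/25 = 10001; 10001 ≡ 1 (mod 25), inverse 1.
N/73 = 3425; 3425 ≡ 67 (mod 73); 67·12 ≡ 1, so inverse 12.
m ≡ 105·1825·109 + 1·10001·1 + 4·3425·12 = 21061526.
21061526 mod 250025 = 59426.

59426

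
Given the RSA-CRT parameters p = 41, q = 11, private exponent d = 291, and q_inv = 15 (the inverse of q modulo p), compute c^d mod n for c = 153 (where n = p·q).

65

d_p = d mod (p−1) = 291 mod 40 = 11; d_q = d mod (q−1) = 1.
m₁ = c^(d_p) mod p: c ≡ 30 (mod 41), and 30^11 mod 41 = 24.
m₂ = c^(d_q) mod q: c ≡ 10 (mod 11), and 10^1 mod 11 = 10.
h = q_inv·(m₁ − m₂) mod p = 15·(24 − 10) mod 41 = 5.
m = m₂ + h·q = 10 + 5·11 = 65.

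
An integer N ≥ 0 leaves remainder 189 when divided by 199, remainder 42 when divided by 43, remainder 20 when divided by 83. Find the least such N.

The moduli are pairwise coprime; M = 199·43·83 = 710231.
M/199 = 3569; 3569 ≡ 186 (mod 199); 186·153 ≡ 1, so inverse 153.
M/43 = 16517; 16517 ≡ 5 (mod 43); 5·26 ≡ 1, so inverse 26.
M/83 = 8557; 8557 ≡ 8 (mod 83); 8·52 ≡ 1, so inverse 52.
N ≡ 189·3569·153 + 42·16517·26 + 20·8557·52 = 130140617.
130140617 mod 710231 = 168344.

168344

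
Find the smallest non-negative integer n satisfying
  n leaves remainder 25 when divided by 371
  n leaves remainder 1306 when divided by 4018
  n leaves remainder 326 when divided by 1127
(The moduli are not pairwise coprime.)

1857622

Combine the congruences pairwise.
gcd(371, 4018) = 7 and 7 | (1306 − 25), so the pair is consistent; merging gives n ≡ 153990 (mod 212954), where 212954 = lcm(371, 4018).
gcd(212954, 1127) = 49 and 49 | (326 − 153990), so the pair is consistent; merging gives n ≡ 1857622 (mod 4897942), where 4897942 = lcm(212954, 1127).
The solution is unique modulo lcm(371, 4018, 1127) = 4897942.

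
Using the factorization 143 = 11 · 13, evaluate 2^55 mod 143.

Mod 11: 2 ≡ 2; by Fermat, exponent reduces to 55 mod 10 = 5; 2^5 ≡ 10 (mod 11).
Mod 13: 2 ≡ 2; by Fermat, exponent reduces to 55 mod 12 = 7; 2^7 ≡ 11 (mod 13).
Combine by CRT: x ≡ 10 (mod 11), x ≡ 11 (mod 13) ⇒ x ≡ 76 (mod 143).

76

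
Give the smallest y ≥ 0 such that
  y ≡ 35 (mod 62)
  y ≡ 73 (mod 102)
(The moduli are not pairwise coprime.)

Combine the congruences pairwise.
gcd(62, 102) = 2 and 2 | (73 − 35), so the pair is consistent; merging gives y ≡ 1399 (mod 3162), where 3162 = lcm(62, 102).
The solution is unique modulo lcm(62, 102) = 3162.

1399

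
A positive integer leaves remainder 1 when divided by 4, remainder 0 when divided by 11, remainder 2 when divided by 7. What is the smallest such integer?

The moduli are pairwise coprime; N = 4·11·7 = 308.
N/4 = 77; 77 ≡ 1 (mod 4), inverse 1.
N/11 = 28; 28 ≡ 6 (mod 11); 6·2 ≡ 1, so inverse 2.
N/7 = 44; 44 ≡ 2 (mod 7); 2·4 ≡ 1, so inverse 4.
x ≡ 1·77·1 + 0·28·2 + 2·44·4 = 429.
429 mod 308 = 121.

121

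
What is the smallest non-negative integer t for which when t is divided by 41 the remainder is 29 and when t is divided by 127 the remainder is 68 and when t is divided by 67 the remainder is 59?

The moduli are pairwise coprime; N = 41·127·67 = 348869.
N/41 = 8509; 8509 ≡ 22 (mod 41); 22·28 ≡ 1, so inverse 28.
N/127 = 2747; 2747 ≡ 80 (mod 127); 80·27 ≡ 1, so inverse 27.
N/67 = 5207; 5207 ≡ 48 (mod 67); 48·7 ≡ 1, so inverse 7.
t ≡ 29·8509·28 + 68·2747·27 + 59·5207·7 = 14103291.
14103291 mod 348869 = 148531.

148531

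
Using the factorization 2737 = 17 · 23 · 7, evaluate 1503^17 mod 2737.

381

Mod 17: 1503 ≡ 7; by Fermat, exponent reduces to 17 mod 16 = 1; 7^1 ≡ 7 (mod 17).
Mod 23: 1503 ≡ 8; 8^17 ≡ 13 (mod 23).
Mod 7: 1503 ≡ 5; by Fermat, exponent reduces to 17 mod 6 = 5; 5^5 ≡ 3 (mod 7).
Combine by CRT: x ≡ 7 (mod 17), x ≡ 13 (mod 23), x ≡ 3 (mod 7) ⇒ x ≡ 381 (mod 2737).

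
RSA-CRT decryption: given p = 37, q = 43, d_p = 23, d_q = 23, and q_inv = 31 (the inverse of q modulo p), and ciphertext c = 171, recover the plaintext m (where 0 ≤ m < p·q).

214

m₁ = c^(d_p) mod p: c ≡ 23 (mod 37), and 23^23 mod 37 = 29.
m₂ = c^(d_q) mod q: c ≡ 42 (mod 43), and 42^23 mod 43 = 42.
h = q_inv·(m₁ − m₂) mod p = 31·(29 − 42) mod 37 = 4.
m = m₂ + h·q = 42 + 4·43 = 214.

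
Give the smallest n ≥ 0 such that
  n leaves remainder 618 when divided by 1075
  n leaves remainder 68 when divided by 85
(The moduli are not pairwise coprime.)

Combine the congruences pairwise.
gcd(1075, 85) = 5 and 5 | (68 − 618), so the pair is consistent; merging gives n ≡ 8143 (mod 18275), where 18275 = lcm(1075, 85).
The solution is unique modulo lcm(1075, 85) = 18275.

8143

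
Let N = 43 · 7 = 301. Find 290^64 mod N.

11

Mod 43: 290 ≡ 32; by Fermat, exponent reduces to 64 mod 42 = 22; 32^22 ≡ 11 (mod 43).
Mod 7: 290 ≡ 3; by Fermat, exponent reduces to 64 mod 6 = 4; 3^4 ≡ 4 (mod 7).
Combine by CRT: x ≡ 11 (mod 43), x ≡ 4 (mod 7) ⇒ x ≡ 11 (mod 301).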